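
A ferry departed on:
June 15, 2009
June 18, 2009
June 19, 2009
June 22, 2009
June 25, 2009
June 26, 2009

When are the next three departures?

June 29, 2009; July 2, 2009; July 3, 2009

The gap pattern 3, 1, 3, 3, 1 repeats every 3 events.
These are the Mondays, Thursdays and Fridays of each week.
Next Monday: June 29, 2009.
Next Thursday: July 2, 2009.
Next Friday: July 3, 2009.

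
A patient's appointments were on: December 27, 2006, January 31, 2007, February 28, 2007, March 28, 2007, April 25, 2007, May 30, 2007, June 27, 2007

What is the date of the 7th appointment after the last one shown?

January 30, 2008

Every date is a Wednesday; gaps 35, 28, 28, 28, 35, 28 days.
Each is the last Wednesday of its month (at least one falls on the 29th or later, ruling out '4th Wednesday').
July 2007 ends with Wednesday July 25, 2007.
August 2007 ends with Wednesday August 29, 2007.
Last Wednesday of September 2007: September 26, 2007.
October 2007 ends with Wednesday October 31, 2007.
Last Wednesday of November 2007: November 28, 2007.
Last Wednesday of December 2007: December 26, 2007.
January 2008 ends with Wednesday January 30, 2008.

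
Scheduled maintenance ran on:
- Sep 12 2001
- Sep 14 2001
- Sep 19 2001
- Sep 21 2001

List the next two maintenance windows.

Sep 26 2001, Sep 28 2001

The gap pattern 2, 5, 2 repeats every 2 events.
These are the Wednesdays and Fridays of each week.
Next Wednesday: Sep 26 2001.
The following Friday is Sep 28 2001.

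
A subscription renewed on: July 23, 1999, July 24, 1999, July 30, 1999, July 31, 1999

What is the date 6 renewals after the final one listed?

August 21, 1999

The gap pattern 1, 6, 1 repeats every 2 events.
These are the Fridays and Saturdays of each week.
Next Friday: August 6, 1999.
The following Saturday is August 7, 1999.
Next Friday: August 13, 1999.
Next Saturday: August 14, 1999.
The following Friday is August 20, 1999.
Next Saturday: August 21, 1999.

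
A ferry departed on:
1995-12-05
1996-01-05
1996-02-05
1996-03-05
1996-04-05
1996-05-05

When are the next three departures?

Gaps: 31, 31, 29, 31, 30 days — not constant. Every event is on the 5th of the month.
Pattern: the 5th of each month.
June 1996: 1996-06-05.
Next: July 1996 → 1996-07-05.
August 1996: 1996-08-05.

1996-06-05, 1996-07-05, 1996-08-05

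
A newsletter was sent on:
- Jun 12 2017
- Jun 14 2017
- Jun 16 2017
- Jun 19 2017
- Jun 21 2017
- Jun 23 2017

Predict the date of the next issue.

Jun 26 2017

Gaps: 2, 2, 3, 2, 2 days — not constant, but cyclic with period 3.
The events fall on every Monday, Wednesday and Friday.
Next Monday: Jun 26 2017.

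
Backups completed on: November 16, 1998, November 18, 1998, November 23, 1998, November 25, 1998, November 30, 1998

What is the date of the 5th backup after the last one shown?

Gaps: 2, 5, 2, 5 days — not constant, but cyclic with period 2.
The events fall on every Monday and Wednesday.
The following Wednesday is December 2, 1998.
Next Monday: December 7, 1998.
Next Wednesday: December 9, 1998.
Next Monday: December 14, 1998.
The following Wednesday is December 16, 1998.

December 16, 1998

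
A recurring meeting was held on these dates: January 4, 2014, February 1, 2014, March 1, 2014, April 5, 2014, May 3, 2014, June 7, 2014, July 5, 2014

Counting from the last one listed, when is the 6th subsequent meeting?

Gaps: 28, 28, 35, 28, 35, 28 days — a mix of 28 and 35. Every date is a Saturday.
Each is the 1st Saturday of its month.
August 2014 — 1st Saturday is August 2, 2014.
September 2014 — 1st Saturday is September 6, 2014.
1st Saturday of October 2014: October 4, 2014.
1st Saturday of November 2014: November 1, 2014.
December 2014 — 1st Saturday is December 6, 2014.
January 2015 — 1st Saturday is January 3, 2015.

January 3, 2015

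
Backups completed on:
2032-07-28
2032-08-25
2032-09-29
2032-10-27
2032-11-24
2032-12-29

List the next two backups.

These are Wednesdays with 28, 35, 28, 28, 35-day gaps.
Each is the final Wednesday of its month — 2032-09-29 is past the 28th, so '4th Wednesday' doesn't fit.
Last Wednesday of January 2033: 2033-01-26.
Last Wednesday of February 2033: 2033-02-23.

2033-01-26, 2033-02-23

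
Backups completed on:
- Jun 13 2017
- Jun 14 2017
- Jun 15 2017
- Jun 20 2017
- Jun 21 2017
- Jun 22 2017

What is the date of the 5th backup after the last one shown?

Jul 5 2017

The gap pattern 1, 1, 5, 1, 1 repeats every 3 events.
These are the Tuesdays, Wednesdays and Thursdays of each week.
Next Tuesday: Jun 27 2017.
Next Wednesday: Jun 28 2017.
Next Thursday: Jun 29 2017.
The following Tuesday is Jul 4 2017.
The following Wednesday is Jul 5 2017.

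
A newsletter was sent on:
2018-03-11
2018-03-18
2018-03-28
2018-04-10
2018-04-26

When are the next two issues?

2018-05-15, 2018-06-06

Intervals are 7, 10, 13, 16 days — an arithmetic progression with common difference 3.
Next gap: 19 days. 2018-04-26 + 19 days = 2018-05-15.
Next gap: 22 days. 2018-05-15 + 22 days = 2018-06-06.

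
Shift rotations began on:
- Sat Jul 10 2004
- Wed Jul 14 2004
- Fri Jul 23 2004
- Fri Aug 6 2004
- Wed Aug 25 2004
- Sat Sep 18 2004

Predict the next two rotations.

Sun Oct 17 2004, Sat Nov 20 2004

Intervals are 4, 9, 14, 19, 24 days — an arithmetic progression with common difference 5.
Next gap: 29 days. Sat Sep 18 2004 + 29 days = Sun Oct 17 2004.
Next gap: 34 days. Sun Oct 17 2004 + 34 days = Sat Nov 20 2004.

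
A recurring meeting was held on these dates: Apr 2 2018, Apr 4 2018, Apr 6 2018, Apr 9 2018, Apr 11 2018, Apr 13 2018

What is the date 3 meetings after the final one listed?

Apr 20 2018

The gap pattern 2, 2, 3, 2, 2 repeats every 3 events.
These are the Mondays, Wednesdays and Fridays of each week.
Next Monday: Apr 16 2018.
Next Wednesday: Apr 18 2018.
The following Friday is Apr 20 2018.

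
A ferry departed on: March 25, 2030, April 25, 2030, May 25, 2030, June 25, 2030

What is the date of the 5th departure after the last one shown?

The day-of-month is always 25 (31, 30, 31 days between events).
So this recurs on the 25th of each month.
July 2030: July 25, 2030.
Next: August 2030 → August 25, 2030.
September 2030: September 25, 2030.
Next: October 2030 → October 25, 2030.
Next: November 2030 → November 25, 2030.

November 25, 2030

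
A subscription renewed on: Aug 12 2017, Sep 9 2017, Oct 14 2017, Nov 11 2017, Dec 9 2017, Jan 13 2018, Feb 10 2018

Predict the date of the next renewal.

All dates are Saturdays, 28, 35, 28, 28, 35, 28 days apart.
Specifically, the 2nd Saturday of each month.
March 2018 — 2nd Saturday is Mar 10 2018.

Mar 10 2018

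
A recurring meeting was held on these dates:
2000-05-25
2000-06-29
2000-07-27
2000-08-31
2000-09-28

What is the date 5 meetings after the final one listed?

These are Thursdays with 35, 28, 35, 28-day gaps.
Each is the final Thursday of its month — 2000-06-29 is past the 28th, so '4th Thursday' doesn't fit.
Last Thursday of October 2000: 2000-10-26.
November 2000 ends with Thursday 2000-11-30.
December 2000 ends with Thursday 2000-12-28.
January 2001 ends with Thursday 2001-01-25.
February 2001 ends with Thursday 2001-02-22.

2001-02-22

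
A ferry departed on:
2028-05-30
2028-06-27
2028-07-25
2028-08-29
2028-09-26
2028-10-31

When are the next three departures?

All Tuesdays; the gaps (28, 28, 35, 28, 35) vary with month length.
This is the last Tuesday of each month.
November 2028 ends with Tuesday 2028-11-28.
December 2028 ends with Tuesday 2028-12-26.
January 2029 ends with Tuesday 2029-01-30.

2028-11-28, 2028-12-26, 2029-01-30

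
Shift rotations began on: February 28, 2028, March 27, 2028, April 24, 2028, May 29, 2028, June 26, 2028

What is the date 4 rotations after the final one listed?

October 30, 2028

All Mondays; the gaps (28, 28, 35, 28) vary with month length.
This is the last Monday of each month.
Last Monday of July 2028: July 31, 2028.
Last Monday of August 2028: August 28, 2028.
September 2028 ends with Monday September 25, 2028.
Last Monday of October 2028: October 30, 2028.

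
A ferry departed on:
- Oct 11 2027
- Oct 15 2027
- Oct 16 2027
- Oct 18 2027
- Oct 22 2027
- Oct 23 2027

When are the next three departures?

Oct 25 2027, Oct 29 2027, Oct 30 2027

Gaps: 4, 1, 2, 4, 1 days — not constant, but cyclic with period 3.
The events fall on every Monday, Friday and Saturday.
Next Monday: Oct 25 2027.
The following Friday is Oct 29 2027.
The following Saturday is Oct 30 2027.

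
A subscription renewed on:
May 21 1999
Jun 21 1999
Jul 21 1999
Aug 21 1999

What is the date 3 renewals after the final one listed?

Nov 21 1999

The day-of-month is always 21 (31, 30, 31 days between events).
So this recurs on the 21st of each month.
September 1999: Sep 21 1999.
October 1999: Oct 21 1999.
Next: November 1999 → Nov 21 1999.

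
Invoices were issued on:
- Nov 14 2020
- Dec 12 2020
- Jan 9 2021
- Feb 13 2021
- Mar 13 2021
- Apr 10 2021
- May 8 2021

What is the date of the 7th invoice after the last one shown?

These are Saturdays at 28- or 35-day spacing (28, 28, 35, 28, 28, 28).
The pattern: 2nd Saturday of the month.
2nd Saturday of June 2021: Jun 12 2021.
2nd Saturday of July 2021: Jul 10 2021.
2nd Saturday of August 2021: Aug 14 2021.
September 2021 — 2nd Saturday is Sep 11 2021.
October 2021 — 2nd Saturday is Oct 9 2021.
November 2021 — 2nd Saturday is Nov 13 2021.
2nd Saturday of December 2021: Dec 11 2021.

Dec 11 2021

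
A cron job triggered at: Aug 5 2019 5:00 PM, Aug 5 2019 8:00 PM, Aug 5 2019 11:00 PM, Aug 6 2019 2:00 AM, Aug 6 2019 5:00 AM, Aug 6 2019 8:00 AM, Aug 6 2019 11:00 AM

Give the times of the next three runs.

The interval is a steady 3 hours (3, 3, 3, 3, 3, 3).
Aug 6 2019 11:00 AM + 3 h = Aug 6 2019 2:00 PM.
Aug 6 2019 2:00 PM + 3 h = Aug 6 2019 5:00 PM.
Aug 6 2019 5:00 PM + 3 h = Aug 6 2019 8:00 PM.

Aug 6 2019 2:00 PM, Aug 6 2019 5:00 PM, Aug 6 2019 8:00 PM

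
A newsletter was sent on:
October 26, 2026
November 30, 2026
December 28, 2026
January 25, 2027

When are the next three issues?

February 22, 2027; March 29, 2027; April 26, 2027

These are Mondays with 35, 28, 28-day gaps.
Each is the final Monday of its month — November 30, 2026 is past the 28th, so '4th Monday' doesn't fit.
February 2027 ends with Monday February 22, 2027.
March 2027 ends with Monday March 29, 2027.
Last Monday of April 2027: April 26, 2027.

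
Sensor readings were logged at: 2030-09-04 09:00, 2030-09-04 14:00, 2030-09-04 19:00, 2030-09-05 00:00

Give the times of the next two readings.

Spacing: 5, 5, 5 h — constant 5 h.
2030-09-05 00:00 + 5 h = 2030-09-05 05:00.
2030-09-05 05:00 + 5 h = 2030-09-05 10:00.

2030-09-05 05:00, 2030-09-05 10:00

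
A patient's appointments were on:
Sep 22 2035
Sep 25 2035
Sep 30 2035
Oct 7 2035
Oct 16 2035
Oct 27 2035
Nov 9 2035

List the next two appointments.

Nov 24 2035, Dec 11 2035

The spacing grows by 2 each time: 3, 5, 7, 9, 11, 13 days.
Next gap: 15 days. Nov 9 2035 + 15 days = Nov 24 2035.
Next gap: 17 days. Nov 24 2035 + 17 days = Dec 11 2035.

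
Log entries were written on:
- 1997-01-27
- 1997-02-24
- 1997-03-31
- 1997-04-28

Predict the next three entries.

1997-05-26, 1997-06-30, 1997-07-28

These are Mondays with 28, 35, 28-day gaps.
Each is the final Monday of its month — 1997-03-31 is past the 28th, so '4th Monday' doesn't fit.
Last Monday of May 1997: 1997-05-26.
June 1997 ends with Monday 1997-06-30.
July 1997 ends with Monday 1997-07-28.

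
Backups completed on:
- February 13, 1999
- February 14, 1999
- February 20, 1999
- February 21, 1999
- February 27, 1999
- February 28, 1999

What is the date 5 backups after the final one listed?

March 20, 1999

The gap pattern 1, 6, 1, 6, 1 repeats every 2 events.
These are the Saturdays and Sundays of each week.
Next Saturday: March 6, 1999.
Next Sunday: March 7, 1999.
The following Saturday is March 13, 1999.
Next Sunday: March 14, 1999.
Next Saturday: March 20, 1999.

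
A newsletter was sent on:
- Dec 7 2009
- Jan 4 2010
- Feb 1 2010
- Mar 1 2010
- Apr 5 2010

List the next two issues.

All dates are Mondays, 28, 28, 28, 35 days apart.
Specifically, the 1st Monday of each month.
1st Monday of May 2010: May 3 2010.
1st Monday of June 2010: Jun 7 2010.

May 3 2010, Jun 7 2010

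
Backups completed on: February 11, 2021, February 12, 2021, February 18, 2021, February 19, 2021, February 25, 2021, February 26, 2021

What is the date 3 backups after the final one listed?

The gap pattern 1, 6, 1, 6, 1 repeats every 2 events.
These are the Thursdays and Fridays of each week.
The following Thursday is March 4, 2021.
The following Friday is March 5, 2021.
The following Thursday is March 11, 2021.

March 11, 2021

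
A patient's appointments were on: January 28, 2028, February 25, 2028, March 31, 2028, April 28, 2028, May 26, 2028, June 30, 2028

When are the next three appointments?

July 28, 2028; August 25, 2028; September 29, 2028

These are Fridays with 28, 35, 28, 28, 35-day gaps.
Each is the final Friday of its month — March 31, 2028 is past the 28th, so '4th Friday' doesn't fit.
Last Friday of July 2028: July 28, 2028.
August 2028 ends with Friday August 25, 2028.
Last Friday of September 2028: September 29, 2028.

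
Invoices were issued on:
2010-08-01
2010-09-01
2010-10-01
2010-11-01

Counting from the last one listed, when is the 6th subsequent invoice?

Gaps: 31, 30, 31 days — not constant. Every event is on the 1st of the month.
Pattern: the 1st of each month.
December 2010: 2010-12-01.
Next: January 2011 → 2011-01-01.
Next: February 2011 → 2011-02-01.
March 2011: 2011-03-01.
Next: April 2011 → 2011-04-01.
Next: May 2011 → 2011-05-01.

2011-05-01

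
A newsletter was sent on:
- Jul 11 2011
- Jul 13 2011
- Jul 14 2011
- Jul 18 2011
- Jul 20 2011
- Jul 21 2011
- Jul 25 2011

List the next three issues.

Jul 27 2011, Jul 28 2011, Aug 1 2011

Every event lands on a Monday or Wednesday or Thursday (gaps cycle 2, 1, 4, 2, 1, 4).
So the schedule is: every Monday, Wednesday and Thursday.
The following Wednesday is Jul 27 2011.
The following Thursday is Jul 28 2011.
Next Monday: Aug 1 2011.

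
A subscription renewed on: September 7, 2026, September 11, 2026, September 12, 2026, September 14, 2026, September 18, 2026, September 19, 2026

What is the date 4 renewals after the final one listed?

The gap pattern 4, 1, 2, 4, 1 repeats every 3 events.
These are the Mondays, Fridays and Saturdays of each week.
The following Monday is September 21, 2026.
Next Friday: September 25, 2026.
Next Saturday: September 26, 2026.
The following Monday is September 28, 2026.

September 28, 2026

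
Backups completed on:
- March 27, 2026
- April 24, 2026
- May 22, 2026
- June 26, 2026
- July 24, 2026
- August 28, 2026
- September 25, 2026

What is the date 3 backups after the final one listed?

December 25, 2026

All dates are Fridays, 28, 28, 35, 28, 35, 28 days apart.
Specifically, the 4th Friday of each month.
4th Friday of October 2026: October 23, 2026.
November 2026 — 4th Friday is November 27, 2026.
4th Friday of December 2026: December 25, 2026.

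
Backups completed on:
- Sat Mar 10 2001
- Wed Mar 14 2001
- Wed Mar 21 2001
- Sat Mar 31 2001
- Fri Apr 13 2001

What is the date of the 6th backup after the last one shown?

Intervals are 4, 7, 10, 13 days — an arithmetic progression with common difference 3.
Next gap: 16 days. Fri Apr 13 2001 + 16 days = Sun Apr 29 2001.
Next gap: 19 days. Sun Apr 29 2001 + 19 days = Fri May 18 2001.
Next gap: 22 days. Fri May 18 2001 + 22 days = Sat Jun 9 2001.
Next gap: 25 days. Sat Jun 9 2001 + 25 days = Wed Jul 4 2001.
Next gap: 28 days. Wed Jul 4 2001 + 28 days = Wed Aug 1 2001.
Next gap: 31 days. Wed Aug 1 2001 + 31 days = Sat Sep 1 2001.

Sat Sep 1 2001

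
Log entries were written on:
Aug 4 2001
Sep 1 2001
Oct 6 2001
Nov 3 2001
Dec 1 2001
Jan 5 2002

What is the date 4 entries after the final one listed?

May 4 2002

These are Saturdays at 28- or 35-day spacing (28, 35, 28, 28, 35).
The pattern: 1st Saturday of the month.
February 2002 — 1st Saturday is Feb 2 2002.
1st Saturday of March 2002: Mar 2 2002.
April 2002 — 1st Saturday is Apr 6 2002.
May 2002 — 1st Saturday is May 4 2002.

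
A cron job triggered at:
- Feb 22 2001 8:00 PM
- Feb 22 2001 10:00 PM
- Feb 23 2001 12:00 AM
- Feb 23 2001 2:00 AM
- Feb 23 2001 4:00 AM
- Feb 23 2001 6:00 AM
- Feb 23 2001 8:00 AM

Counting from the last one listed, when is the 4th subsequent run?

The interval is a steady 2 hours (2, 2, 2, 2, 2, 2).
Feb 23 2001 8:00 AM + 2 h = Feb 23 2001 10:00 AM.
Feb 23 2001 10:00 AM + 2 h = Feb 23 2001 12:00 PM.
Feb 23 2001 12:00 PM + 2 h = Feb 23 2001 2:00 PM.
Feb 23 2001 2:00 PM + 2 h = Feb 23 2001 4:00 PM.

Feb 23 2001 4:00 PM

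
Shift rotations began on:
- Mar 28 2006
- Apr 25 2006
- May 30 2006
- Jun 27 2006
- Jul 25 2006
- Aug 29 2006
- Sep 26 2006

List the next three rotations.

These are Tuesdays with 28, 35, 28, 28, 35, 28-day gaps.
Each is the final Tuesday of its month — May 30 2006 is past the 28th, so '4th Tuesday' doesn't fit.
October 2006 ends with Tuesday Oct 31 2006.
November 2006 ends with Tuesday Nov 28 2006.
December 2006 ends with Tuesday Dec 26 2006.

Oct 31 2006, Nov 28 2006, Dec 26 2006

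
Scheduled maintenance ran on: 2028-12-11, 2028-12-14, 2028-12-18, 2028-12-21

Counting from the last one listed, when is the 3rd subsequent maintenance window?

Every event lands on a Monday or Thursday (gaps cycle 3, 4, 3).
So the schedule is: every Monday and Thursday.
Next Monday: 2028-12-25.
The following Thursday is 2028-12-28.
The following Monday is 2029-01-01.

2029-01-01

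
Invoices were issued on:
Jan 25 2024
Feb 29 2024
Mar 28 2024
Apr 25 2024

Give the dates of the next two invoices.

All Thursdays; the gaps (35, 28, 28) vary with month length.
This is the last Thursday of each month.
May 2024 ends with Thursday May 30 2024.
Last Thursday of June 2024: Jun 27 2024.

May 30 2024, Jun 27 2024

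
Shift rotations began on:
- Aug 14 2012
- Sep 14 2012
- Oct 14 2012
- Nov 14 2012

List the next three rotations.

Dec 14 2012, Jan 14 2013, Feb 14 2013

Each date is the 14th; the gaps (31, 30, 31) track the month lengths.
The rule is the 14th of each month.
December 2012: Dec 14 2012.
Next: January 2013 → Jan 14 2013.
February 2013: Feb 14 2013.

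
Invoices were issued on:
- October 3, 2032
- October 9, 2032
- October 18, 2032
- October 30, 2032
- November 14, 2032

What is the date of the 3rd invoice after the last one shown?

January 16, 2033

The spacing grows by 3 each time: 6, 9, 12, 15 days.
Next gap: 18 days. November 14, 2032 + 18 days = December 2, 2032.
Next gap: 21 days. December 2, 2032 + 21 days = December 23, 2032.
Next gap: 24 days. December 23, 2032 + 24 days = January 16, 2033.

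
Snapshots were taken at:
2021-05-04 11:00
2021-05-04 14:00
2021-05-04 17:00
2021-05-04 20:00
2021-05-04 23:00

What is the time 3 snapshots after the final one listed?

2021-05-05 08:00

Gaps: 3, 3, 3, 3 hours — each event is 3 hours after the previous one.
2021-05-04 23:00 + 3 h = 2021-05-05 02:00.
2021-05-05 02:00 + 3 h = 2021-05-05 05:00.
2021-05-05 05:00 + 3 h = 2021-05-05 08:00.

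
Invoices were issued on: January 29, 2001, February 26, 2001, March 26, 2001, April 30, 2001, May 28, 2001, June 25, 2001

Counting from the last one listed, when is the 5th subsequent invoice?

November 26, 2001

These are Mondays with 28, 28, 35, 28, 28-day gaps.
Each is the final Monday of its month — January 29, 2001 is past the 28th, so '4th Monday' doesn't fit.
July 2001 ends with Monday July 30, 2001.
Last Monday of August 2001: August 27, 2001.
September 2001 ends with Monday September 24, 2001.
Last Monday of October 2001: October 29, 2001.
November 2001 ends with Monday November 26, 2001.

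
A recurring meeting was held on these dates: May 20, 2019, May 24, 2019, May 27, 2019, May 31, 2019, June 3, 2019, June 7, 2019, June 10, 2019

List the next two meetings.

June 14, 2019; June 17, 2019

Every event lands on a Monday or Friday (gaps cycle 4, 3, 4, 3, 4, 3).
So the schedule is: every Monday and Friday.
Next Friday: June 14, 2019.
Next Monday: June 17, 2019.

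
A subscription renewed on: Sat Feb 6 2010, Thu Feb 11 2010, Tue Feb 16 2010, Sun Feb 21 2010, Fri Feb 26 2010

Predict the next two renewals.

Wed Mar 3 2010, Mon Mar 8 2010

Gaps between consecutive events: 5, 5, 5, 5 days — a constant 5-day interval.
Fri Feb 26 2010 + 5 days = Wed Mar 3 2010.
Wed Mar 3 2010 + 5 days = Mon Mar 8 2010.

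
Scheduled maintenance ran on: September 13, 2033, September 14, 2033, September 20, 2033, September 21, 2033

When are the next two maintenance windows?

September 27, 2033; September 28, 2033

Every event lands on a Tuesday or Wednesday (gaps cycle 1, 6, 1).
So the schedule is: every Tuesday and Wednesday.
The following Tuesday is September 27, 2033.
Next Wednesday: September 28, 2033.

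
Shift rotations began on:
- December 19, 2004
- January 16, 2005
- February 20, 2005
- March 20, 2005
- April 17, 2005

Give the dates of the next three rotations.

May 15, 2005; June 19, 2005; July 17, 2005

Gaps: 28, 35, 28, 28 days — a mix of 28 and 35. Every date is a Sunday.
Each is the 3rd Sunday of its month.
May 2005 — 3rd Sunday is May 15, 2005.
June 2005 — 3rd Sunday is June 19, 2005.
3rd Sunday of July 2005: July 17, 2005.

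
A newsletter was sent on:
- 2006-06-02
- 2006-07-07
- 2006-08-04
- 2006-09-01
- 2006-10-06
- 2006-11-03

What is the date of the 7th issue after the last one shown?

2007-06-01

These are Fridays at 28- or 35-day spacing (35, 28, 28, 35, 28).
The pattern: 1st Friday of the month.
December 2006 — 1st Friday is 2006-12-01.
1st Friday of January 2007: 2007-01-05.
February 2007 — 1st Friday is 2007-02-02.
1st Friday of March 2007: 2007-03-02.
1st Friday of April 2007: 2007-04-06.
1st Friday of May 2007: 2007-05-04.
1st Friday of June 2007: 2007-06-01.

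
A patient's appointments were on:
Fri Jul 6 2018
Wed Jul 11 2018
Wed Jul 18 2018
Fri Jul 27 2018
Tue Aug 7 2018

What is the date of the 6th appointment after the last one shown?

Fri Nov 23 2018

Intervals are 5, 7, 9, 11 days — an arithmetic progression with common difference 2.
Next gap: 13 days. Tue Aug 7 2018 + 13 days = Mon Aug 20 2018.
Next gap: 15 days. Mon Aug 20 2018 + 15 days = Tue Sep 4 2018.
Next gap: 17 days. Tue Sep 4 2018 + 17 days = Fri Sep 21 2018.
Next gap: 19 days. Fri Sep 21 2018 + 19 days = Wed Oct 10 2018.
Next gap: 21 days. Wed Oct 10 2018 + 21 days = Wed Oct 31 2018.
Next gap: 23 days. Wed Oct 31 2018 + 23 days = Fri Nov 23 2018.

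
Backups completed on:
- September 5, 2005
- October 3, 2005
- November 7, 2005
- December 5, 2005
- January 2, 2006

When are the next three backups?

These are Mondays at 28- or 35-day spacing (28, 35, 28, 28).
The pattern: 1st Monday of the month.
1st Monday of February 2006: February 6, 2006.
March 2006 — 1st Monday is March 6, 2006.
1st Monday of April 2006: April 3, 2006.

February 6, 2006; March 6, 2006; April 3, 2006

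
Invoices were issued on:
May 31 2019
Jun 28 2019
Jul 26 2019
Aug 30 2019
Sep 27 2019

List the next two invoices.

Every date is a Friday; gaps 28, 28, 35, 28 days.
Each is the last Friday of its month (at least one falls on the 29th or later, ruling out '4th Friday').
October 2019 ends with Friday Oct 25 2019.
Last Friday of November 2019: Nov 29 2019.

Oct 25 2019, Nov 29 2019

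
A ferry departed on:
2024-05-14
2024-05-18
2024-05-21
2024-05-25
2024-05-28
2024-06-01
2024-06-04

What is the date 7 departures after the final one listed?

2024-06-29

Gaps: 4, 3, 4, 3, 4, 3 days — not constant, but cyclic with period 2.
The events fall on every Tuesday and Saturday.
The following Saturday is 2024-06-08.
The following Tuesday is 2024-06-11.
The following Saturday is 2024-06-15.
Next Tuesday: 2024-06-18.
The following Saturday is 2024-06-22.
Next Tuesday: 2024-06-25.
The following Saturday is 2024-06-29.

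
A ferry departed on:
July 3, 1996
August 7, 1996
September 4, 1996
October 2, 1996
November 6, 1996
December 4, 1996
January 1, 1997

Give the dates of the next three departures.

All dates are Wednesdays, 35, 28, 28, 35, 28, 28 days apart.
Specifically, the 1st Wednesday of each month.
1st Wednesday of February 1997: February 5, 1997.
1st Wednesday of March 1997: March 5, 1997.
1st Wednesday of April 1997: April 2, 1997.

February 5, 1997; March 5, 1997; April 2, 1997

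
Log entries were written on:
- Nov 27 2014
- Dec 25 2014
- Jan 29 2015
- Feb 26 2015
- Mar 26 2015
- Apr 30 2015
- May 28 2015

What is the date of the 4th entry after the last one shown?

All Thursdays; the gaps (28, 35, 28, 28, 35, 28) vary with month length.
This is the last Thursday of each month.
Last Thursday of June 2015: Jun 25 2015.
July 2015 ends with Thursday Jul 30 2015.
August 2015 ends with Thursday Aug 27 2015.
Last Thursday of September 2015: Sep 24 2015.

Sep 24 2015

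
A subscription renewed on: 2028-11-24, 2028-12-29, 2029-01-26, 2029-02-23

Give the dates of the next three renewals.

2029-03-30, 2029-04-27, 2029-05-25

Every date is a Friday; gaps 35, 28, 28 days.
Each is the last Friday of its month (at least one falls on the 29th or later, ruling out '4th Friday').
Last Friday of March 2029: 2029-03-30.
Last Friday of April 2029: 2029-04-27.
Last Friday of May 2029: 2029-05-25.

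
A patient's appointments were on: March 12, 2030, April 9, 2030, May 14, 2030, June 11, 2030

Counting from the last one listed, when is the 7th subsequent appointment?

January 14, 2031

Gaps: 28, 35, 28 days — a mix of 28 and 35. Every date is a Tuesday.
Each is the 2nd Tuesday of its month.
2nd Tuesday of July 2030: July 9, 2030.
August 2030 — 2nd Tuesday is August 13, 2030.
2nd Tuesday of September 2030: September 10, 2030.
2nd Tuesday of October 2030: October 8, 2030.
2nd Tuesday of November 2030: November 12, 2030.
2nd Tuesday of December 2030: December 10, 2030.
2nd Tuesday of January 2031: January 14, 2031.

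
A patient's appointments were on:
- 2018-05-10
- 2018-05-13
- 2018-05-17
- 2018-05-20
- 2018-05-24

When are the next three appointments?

2018-05-27, 2018-05-31, 2018-06-03

Gaps: 3, 4, 3, 4 days — not constant, but cyclic with period 2.
The events fall on every Thursday and Sunday.
The following Sunday is 2018-05-27.
Next Thursday: 2018-05-31.
The following Sunday is 2018-06-03.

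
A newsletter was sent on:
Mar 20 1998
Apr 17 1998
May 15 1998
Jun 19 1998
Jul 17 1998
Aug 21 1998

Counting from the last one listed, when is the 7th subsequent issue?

Mar 19 1999

All dates are Fridays, 28, 28, 35, 28, 35 days apart.
Specifically, the 3rd Friday of each month.
September 1998 — 3rd Friday is Sep 18 1998.
October 1998 — 3rd Friday is Oct 16 1998.
3rd Friday of November 1998: Nov 20 1998.
December 1998 — 3rd Friday is Dec 18 1998.
3rd Friday of January 1999: Jan 15 1999.
3rd Friday of February 1999: Feb 19 1999.
March 1999 — 3rd Friday is Mar 19 1999.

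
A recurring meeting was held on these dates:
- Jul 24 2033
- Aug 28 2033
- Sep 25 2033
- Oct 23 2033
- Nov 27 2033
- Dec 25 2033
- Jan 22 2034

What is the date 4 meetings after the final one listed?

These are Sundays at 28- or 35-day spacing (35, 28, 28, 35, 28, 28).
The pattern: 4th Sunday of the month.
4th Sunday of February 2034: Feb 26 2034.
4th Sunday of March 2034: Mar 26 2034.
4th Sunday of April 2034: Apr 23 2034.
May 2034 — 4th Sunday is May 28 2034.

May 28 2034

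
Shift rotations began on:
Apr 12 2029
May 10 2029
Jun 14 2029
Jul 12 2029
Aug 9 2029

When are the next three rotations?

Gaps: 28, 35, 28, 28 days — a mix of 28 and 35. Every date is a Thursday.
Each is the 2nd Thursday of its month.
September 2029 — 2nd Thursday is Sep 13 2029.
2nd Thursday of October 2029: Oct 11 2029.
November 2029 — 2nd Thursday is Nov 8 2029.

Sep 13 2029, Oct 11 2029, Nov 8 2029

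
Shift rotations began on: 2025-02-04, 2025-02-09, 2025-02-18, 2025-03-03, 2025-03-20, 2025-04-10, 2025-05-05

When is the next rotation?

2025-06-03

The spacing grows by 4 each time: 5, 9, 13, 17, 21, 25 days.
Next gap: 29 days. 2025-05-05 + 29 days = 2025-06-03.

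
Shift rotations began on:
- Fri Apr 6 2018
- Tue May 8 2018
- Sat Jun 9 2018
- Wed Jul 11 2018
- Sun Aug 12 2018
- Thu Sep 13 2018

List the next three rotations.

Mon Oct 15 2018, Fri Nov 16 2018, Tue Dec 18 2018

The spacing is 32, 32, 32, 32, 32 days — always 32 days.
Thu Sep 13 2018 + 32 days = Mon Oct 15 2018.
Mon Oct 15 2018 + 32 days = Fri Nov 16 2018.
Fri Nov 16 2018 + 32 days = Tue Dec 18 2018.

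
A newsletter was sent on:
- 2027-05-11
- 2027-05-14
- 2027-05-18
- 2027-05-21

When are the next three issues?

2027-05-25, 2027-05-28, 2027-06-01

Gaps: 3, 4, 3 days — not constant, but cyclic with period 2.
The events fall on every Tuesday and Friday.
Next Tuesday: 2027-05-25.
Next Friday: 2027-05-28.
The following Tuesday is 2027-06-01.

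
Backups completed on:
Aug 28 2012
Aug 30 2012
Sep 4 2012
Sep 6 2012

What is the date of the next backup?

Gaps: 2, 5, 2 days — not constant, but cyclic with period 2.
The events fall on every Tuesday and Thursday.
The following Tuesday is Sep 11 2012.

Sep 11 2012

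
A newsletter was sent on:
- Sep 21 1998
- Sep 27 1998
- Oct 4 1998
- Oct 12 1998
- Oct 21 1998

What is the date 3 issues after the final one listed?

Nov 23 1998

Intervals are 6, 7, 8, 9 days — an arithmetic progression with common difference 1.
Next gap: 10 days. Oct 21 1998 + 10 days = Oct 31 1998.
Next gap: 11 days. Oct 31 1998 + 11 days = Nov 11 1998.
Next gap: 12 days. Nov 11 1998 + 12 days = Nov 23 1998.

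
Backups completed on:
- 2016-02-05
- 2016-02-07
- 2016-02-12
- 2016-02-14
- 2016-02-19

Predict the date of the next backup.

2016-02-21

Every event lands on a Friday or Sunday (gaps cycle 2, 5, 2, 5).
So the schedule is: every Friday and Sunday.
Next Sunday: 2016-02-21.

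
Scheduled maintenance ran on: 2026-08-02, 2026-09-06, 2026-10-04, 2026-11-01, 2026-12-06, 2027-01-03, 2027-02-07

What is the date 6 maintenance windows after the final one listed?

2027-08-01

These are Sundays at 28- or 35-day spacing (35, 28, 28, 35, 28, 35).
The pattern: 1st Sunday of the month.
1st Sunday of March 2027: 2027-03-07.
1st Sunday of April 2027: 2027-04-04.
May 2027 — 1st Sunday is 2027-05-02.
June 2027 — 1st Sunday is 2027-06-06.
1st Sunday of July 2027: 2027-07-04.
August 2027 — 1st Sunday is 2027-08-01.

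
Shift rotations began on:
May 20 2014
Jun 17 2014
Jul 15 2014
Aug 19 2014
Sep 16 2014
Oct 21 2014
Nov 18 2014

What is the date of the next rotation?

These are Tuesdays at 28- or 35-day spacing (28, 28, 35, 28, 35, 28).
The pattern: 3rd Tuesday of the month.
December 2014 — 3rd Tuesday is Dec 16 2014.

Dec 16 2014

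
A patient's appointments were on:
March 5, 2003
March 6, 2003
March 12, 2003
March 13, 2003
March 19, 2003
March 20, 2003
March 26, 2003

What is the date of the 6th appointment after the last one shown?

April 16, 2003

Every event lands on a Wednesday or Thursday (gaps cycle 1, 6, 1, 6, 1, 6).
So the schedule is: every Wednesday and Thursday.
Next Thursday: March 27, 2003.
Next Wednesday: April 2, 2003.
The following Thursday is April 3, 2003.
The following Wednesday is April 9, 2003.
The following Thursday is April 10, 2003.
Next Wednesday: April 16, 2003.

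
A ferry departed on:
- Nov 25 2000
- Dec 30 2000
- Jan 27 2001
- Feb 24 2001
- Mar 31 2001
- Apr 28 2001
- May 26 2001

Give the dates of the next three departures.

Jun 30 2001, Jul 28 2001, Aug 25 2001

All Saturdays; the gaps (35, 28, 28, 35, 28, 28) vary with month length.
This is the last Saturday of each month.
Last Saturday of June 2001: Jun 30 2001.
July 2001 ends with Saturday Jul 28 2001.
Last Saturday of August 2001: Aug 25 2001.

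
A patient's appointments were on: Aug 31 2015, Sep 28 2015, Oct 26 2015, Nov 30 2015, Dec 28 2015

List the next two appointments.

These are Mondays with 28, 28, 35, 28-day gaps.
Each is the final Monday of its month — Aug 31 2015 is past the 28th, so '4th Monday' doesn't fit.
Last Monday of January 2016: Jan 25 2016.
February 2016 ends with Monday Feb 29 2016.

Jan 25 2016, Feb 29 2016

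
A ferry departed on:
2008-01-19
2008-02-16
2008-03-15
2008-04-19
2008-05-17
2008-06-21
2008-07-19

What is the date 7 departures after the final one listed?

All dates are Saturdays, 28, 28, 35, 28, 35, 28 days apart.
Specifically, the 3rd Saturday of each month.
August 2008 — 3rd Saturday is 2008-08-16.
3rd Saturday of September 2008: 2008-09-20.
3rd Saturday of October 2008: 2008-10-18.
November 2008 — 3rd Saturday is 2008-11-15.
3rd Saturday of December 2008: 2008-12-20.
January 2009 — 3rd Saturday is 2009-01-17.
3rd Saturday of February 2009: 2009-02-21.

2009-02-21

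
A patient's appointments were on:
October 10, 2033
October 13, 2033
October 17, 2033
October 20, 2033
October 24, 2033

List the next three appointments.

October 27, 2033; October 31, 2033; November 3, 2033

The gap pattern 3, 4, 3, 4 repeats every 2 events.
These are the Mondays and Thursdays of each week.
Next Thursday: October 27, 2033.
Next Monday: October 31, 2033.
The following Thursday is November 3, 2033.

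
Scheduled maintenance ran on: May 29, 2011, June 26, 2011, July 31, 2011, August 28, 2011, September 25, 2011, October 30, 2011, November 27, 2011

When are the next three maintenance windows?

All Sundays; the gaps (28, 35, 28, 28, 35, 28) vary with month length.
This is the last Sunday of each month.
Last Sunday of December 2011: December 25, 2011.
January 2012 ends with Sunday January 29, 2012.
Last Sunday of February 2012: February 26, 2012.

December 25, 2011; January 29, 2012; February 26, 2012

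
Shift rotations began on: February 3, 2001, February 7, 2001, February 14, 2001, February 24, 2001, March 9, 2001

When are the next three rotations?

March 25, 2001; April 13, 2001; May 5, 2001

Intervals are 4, 7, 10, 13 days — an arithmetic progression with common difference 3.
Next gap: 16 days. March 9, 2001 + 16 days = March 25, 2001.
Next gap: 19 days. March 25, 2001 + 19 days = April 13, 2001.
Next gap: 22 days. April 13, 2001 + 22 days = May 5, 2001.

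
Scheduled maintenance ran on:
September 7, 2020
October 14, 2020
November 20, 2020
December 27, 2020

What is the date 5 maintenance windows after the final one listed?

The spacing is 37, 37, 37 days — always 37 days.
December 27, 2020 + 37 days = February 2, 2021.
February 2, 2021 + 37 days = March 11, 2021.
March 11, 2021 + 37 days = April 17, 2021.
April 17, 2021 + 37 days = May 24, 2021.
May 24, 2021 + 37 days = June 30, 2021.

June 30, 2021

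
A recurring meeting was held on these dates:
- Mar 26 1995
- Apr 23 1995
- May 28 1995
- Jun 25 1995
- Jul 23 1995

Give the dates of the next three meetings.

Gaps: 28, 35, 28, 28 days — a mix of 28 and 35. Every date is a Sunday.
Each is the 4th Sunday of its month.
4th Sunday of August 1995: Aug 27 1995.
4th Sunday of September 1995: Sep 24 1995.
October 1995 — 4th Sunday is Oct 22 1995.

Aug 27 1995, Sep 24 1995, Oct 22 1995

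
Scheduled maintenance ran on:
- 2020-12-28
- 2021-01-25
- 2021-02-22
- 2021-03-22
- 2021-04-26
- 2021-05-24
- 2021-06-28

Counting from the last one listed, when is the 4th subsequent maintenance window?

Gaps: 28, 28, 28, 35, 28, 35 days — a mix of 28 and 35. Every date is a Monday.
Each is the 4th Monday of its month.
July 2021 — 4th Monday is 2021-07-26.
August 2021 — 4th Monday is 2021-08-23.
4th Monday of September 2021: 2021-09-27.
October 2021 — 4th Monday is 2021-10-25.

2021-10-25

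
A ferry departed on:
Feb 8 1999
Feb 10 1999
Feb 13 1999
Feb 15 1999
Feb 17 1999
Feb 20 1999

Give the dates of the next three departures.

Feb 22 1999, Feb 24 1999, Feb 27 1999

Gaps: 2, 3, 2, 2, 3 days — not constant, but cyclic with period 3.
The events fall on every Monday, Wednesday and Saturday.
The following Monday is Feb 22 1999.
The following Wednesday is Feb 24 1999.
Next Saturday: Feb 27 1999.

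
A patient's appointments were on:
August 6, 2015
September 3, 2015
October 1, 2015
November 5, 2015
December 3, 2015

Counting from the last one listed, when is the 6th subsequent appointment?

June 2, 2016

All dates are Thursdays, 28, 28, 35, 28 days apart.
Specifically, the 1st Thursday of each month.
January 2016 — 1st Thursday is January 7, 2016.
1st Thursday of February 2016: February 4, 2016.
March 2016 — 1st Thursday is March 3, 2016.
1st Thursday of April 2016: April 7, 2016.
1st Thursday of May 2016: May 5, 2016.
1st Thursday of June 2016: June 2, 2016.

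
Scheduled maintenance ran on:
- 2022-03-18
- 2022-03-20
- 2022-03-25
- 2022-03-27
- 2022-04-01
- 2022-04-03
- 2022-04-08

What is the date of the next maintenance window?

Every event lands on a Friday or Sunday (gaps cycle 2, 5, 2, 5, 2, 5).
So the schedule is: every Friday and Sunday.
Next Sunday: 2022-04-10.

2022-04-10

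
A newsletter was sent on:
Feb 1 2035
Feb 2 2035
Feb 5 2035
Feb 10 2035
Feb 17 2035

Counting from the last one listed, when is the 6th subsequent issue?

May 12 2035

Gaps: 1, 3, 5, 7 days — each gap is 2 larger than the previous one.
Next gap: 9 days. Feb 17 2035 + 9 days = Feb 26 2035.
Next gap: 11 days. Feb 26 2035 + 11 days = Mar 9 2035.
Next gap: 13 days. Mar 9 2035 + 13 days = Mar 22 2035.
Next gap: 15 days. Mar 22 2035 + 15 days = Apr 6 2035.
Next gap: 17 days. Apr 6 2035 + 17 days = Apr 23 2035.
Next gap: 19 days. Apr 23 2035 + 19 days = May 12 2035.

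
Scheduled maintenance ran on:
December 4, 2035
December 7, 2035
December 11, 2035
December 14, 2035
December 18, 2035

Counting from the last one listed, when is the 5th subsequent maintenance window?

January 4, 2036

Gaps: 3, 4, 3, 4 days — not constant, but cyclic with period 2.
The events fall on every Tuesday and Friday.
Next Friday: December 21, 2035.
Next Tuesday: December 25, 2035.
Next Friday: December 28, 2035.
Next Tuesday: January 1, 2036.
The following Friday is January 4, 2036.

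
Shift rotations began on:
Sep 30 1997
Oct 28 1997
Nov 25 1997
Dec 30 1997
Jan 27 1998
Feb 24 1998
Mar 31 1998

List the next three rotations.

Apr 28 1998, May 26 1998, Jun 30 1998

These are Tuesdays with 28, 28, 35, 28, 28, 35-day gaps.
Each is the final Tuesday of its month — Sep 30 1997 is past the 28th, so '4th Tuesday' doesn't fit.
Last Tuesday of April 1998: Apr 28 1998.
May 1998 ends with Tuesday May 26 1998.
June 1998 ends with Tuesday Jun 30 1998.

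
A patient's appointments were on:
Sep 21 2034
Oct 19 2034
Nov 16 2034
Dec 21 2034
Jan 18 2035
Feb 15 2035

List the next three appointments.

Gaps: 28, 28, 35, 28, 28 days — a mix of 28 and 35. Every date is a Thursday.
Each is the 3rd Thursday of its month.
March 2035 — 3rd Thursday is Mar 15 2035.
3rd Thursday of April 2035: Apr 19 2035.
3rd Thursday of May 2035: May 17 2035.

Mar 15 2035, Apr 19 2035, May 17 2035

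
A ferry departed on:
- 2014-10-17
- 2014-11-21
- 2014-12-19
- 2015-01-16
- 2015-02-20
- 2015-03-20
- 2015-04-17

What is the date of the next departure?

All dates are Fridays, 35, 28, 28, 35, 28, 28 days apart.
Specifically, the 3rd Friday of each month.
3rd Friday of May 2015: 2015-05-15.

2015-05-15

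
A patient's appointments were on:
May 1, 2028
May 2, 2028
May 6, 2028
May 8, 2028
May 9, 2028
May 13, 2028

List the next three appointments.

Every event lands on a Monday or Tuesday or Saturday (gaps cycle 1, 4, 2, 1, 4).
So the schedule is: every Monday, Tuesday and Saturday.
The following Monday is May 15, 2028.
Next Tuesday: May 16, 2028.
Next Saturday: May 20, 2028.

May 15, 2028; May 16, 2028; May 20, 2028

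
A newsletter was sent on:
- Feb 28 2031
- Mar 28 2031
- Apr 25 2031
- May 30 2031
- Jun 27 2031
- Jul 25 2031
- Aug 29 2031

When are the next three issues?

Sep 26 2031, Oct 31 2031, Nov 28 2031

These are Fridays with 28, 28, 35, 28, 28, 35-day gaps.
Each is the final Friday of its month — May 30 2031 is past the 28th, so '4th Friday' doesn't fit.
September 2031 ends with Friday Sep 26 2031.
Last Friday of October 2031: Oct 31 2031.
Last Friday of November 2031: Nov 28 2031.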